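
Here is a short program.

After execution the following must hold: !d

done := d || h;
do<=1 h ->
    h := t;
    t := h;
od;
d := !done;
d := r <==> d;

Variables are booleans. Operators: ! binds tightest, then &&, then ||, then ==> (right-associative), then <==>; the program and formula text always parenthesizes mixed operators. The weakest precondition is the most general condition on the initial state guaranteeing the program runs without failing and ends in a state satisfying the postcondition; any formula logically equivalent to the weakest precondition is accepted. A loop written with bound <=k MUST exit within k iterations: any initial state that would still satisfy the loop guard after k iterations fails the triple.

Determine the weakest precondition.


Working backward. After the program, !d must hold.
Before d := r <==> d: !(r <==> d)
Before d := !done: !(r <==> (!done))
Before the loop (bound <=1), unroll the exhaustion recursion (WP_0 = exit-now case; WP_j = one more guarded iteration, up to j = 1):
  WP_0: (!h) && (!(r <==> (!done)))
  WP_1: (h ==> ((!t) && (!(r <==> (!done))))) && ((!h) ==> (!(r <==> (!done))))
So before the loop: (h ==> ((!t) && (!(r <==> (!done))))) && ((!h) ==> (!(r <==> (!done))))
Before done := d || h: (h ==> ((!t) && (!(r <==> (!(d || h)))))) && ((!h) ==> (!(r <==> (!(d || h)))))
Answer: WP = (h ==> ((!t) && (!(r <==> (!(d || h)))))) && ((!h) ==> (!(r <==> (!(d || h)))))


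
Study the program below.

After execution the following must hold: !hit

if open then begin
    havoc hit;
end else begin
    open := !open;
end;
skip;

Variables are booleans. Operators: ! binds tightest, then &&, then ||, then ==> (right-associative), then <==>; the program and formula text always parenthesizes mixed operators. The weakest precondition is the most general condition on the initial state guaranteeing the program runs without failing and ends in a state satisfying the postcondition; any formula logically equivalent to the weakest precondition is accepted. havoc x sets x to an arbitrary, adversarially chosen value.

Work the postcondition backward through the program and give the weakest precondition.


Working backward. After the program, !hit must hold.
Before skip: !hit
Then branch requires false; else branch requires !hit.
Before the if: (!open) && ((!open) ==> (!hit))
Answer: WP = (!open) && ((!open) ==> (!hit))


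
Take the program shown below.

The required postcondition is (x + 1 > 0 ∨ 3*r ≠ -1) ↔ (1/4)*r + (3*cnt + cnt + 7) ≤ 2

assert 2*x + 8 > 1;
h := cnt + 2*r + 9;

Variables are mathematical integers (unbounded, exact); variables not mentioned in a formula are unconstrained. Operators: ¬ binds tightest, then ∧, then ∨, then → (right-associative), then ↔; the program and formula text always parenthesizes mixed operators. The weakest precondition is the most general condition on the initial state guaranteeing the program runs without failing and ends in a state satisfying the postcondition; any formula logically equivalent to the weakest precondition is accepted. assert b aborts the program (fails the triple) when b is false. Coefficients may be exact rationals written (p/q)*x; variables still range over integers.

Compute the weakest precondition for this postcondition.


Working backward. After the program, the postcondition (x + 1 > 0 ∨ 3*r ≠ -1) ↔ (1/4)*r + (3*cnt + cnt + 7) ≤ 2 must hold; in canonical form it is (x > -1 ∨ 3*r ≠ -1) ↔ 4*cnt + (1/4)*r ≤ -5.
Before h := cnt + 2*r + 9: (x > -1 ∨ 3*r ≠ -1) ↔ 4*cnt + (1/4)*r ≤ -5
Before assert 2*x + 8 > 1: 2*x > -7 ∧ ((x > -1 ∨ 3*r ≠ -1) ↔ 4*cnt + (1/4)*r ≤ -5)
Answer: WP = 2*x > -7 ∧ ((x > -1 ∨ 3*r ≠ -1) ↔ 4*cnt + (1/4)*r ≤ -5)


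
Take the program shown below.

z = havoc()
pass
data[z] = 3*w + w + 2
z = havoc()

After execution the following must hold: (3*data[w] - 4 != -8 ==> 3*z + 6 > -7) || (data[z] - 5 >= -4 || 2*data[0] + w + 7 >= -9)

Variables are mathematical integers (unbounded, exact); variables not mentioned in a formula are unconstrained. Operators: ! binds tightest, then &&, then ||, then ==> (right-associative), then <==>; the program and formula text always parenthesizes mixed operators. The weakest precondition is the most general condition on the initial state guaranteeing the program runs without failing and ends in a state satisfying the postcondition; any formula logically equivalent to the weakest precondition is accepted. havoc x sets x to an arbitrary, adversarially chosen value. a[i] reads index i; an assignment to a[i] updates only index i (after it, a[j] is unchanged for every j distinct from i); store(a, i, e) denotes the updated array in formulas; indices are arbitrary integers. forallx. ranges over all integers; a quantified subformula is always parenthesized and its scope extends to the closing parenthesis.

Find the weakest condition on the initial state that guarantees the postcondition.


Working backward. After the program, the postcondition (3*data[w] - 4 != -8 ==> 3*z + 6 > -7) || (data[z] - 5 >= -4 || 2*data[0] + w + 7 >= -9) must hold; in canonical form it is (3*data[w] != -4 ==> 3*z > -13) || data[z] >= 1 || 2*data[0] + w >= -16.
Before havoc z: forall z_1. ((3*data[w] != -4 ==> 3*z_1 > -13) || data[z_1] >= 1 || 2*data[0] + w >= -16)
Before data[z] := 3*w + w + 2: forall z_1. ((3*store(data, z, 4*w + 2)[w] != -4 ==> 3*z_1 > -13) || store(data, z, 4*w + 2)[z_1] >= 1 || 2*store(data, z, 4*w + 2)[0] + w >= -16)
Before skip: forall z_1. ((3*store(data, z, 4*w + 2)[w] != -4 ==> 3*z_1 > -13) || store(data, z, 4*w + 2)[z_1] >= 1 || 2*store(data, z, 4*w + 2)[0] + w >= -16)
Before havoc z: forall z_2. (forall z_1. ((3*store(data, z_2, 4*w + 2)[w] != -4 ==> 3*z_1 > -13) || store(data, z_2, 4*w + 2)[z_1] >= 1 || 2*store(data, z_2, 4*w + 2)[0] + w >= -16))
Answer: WP = forall z_2. (forall z_1. ((3*store(data, z_2, 4*w + 2)[w] != -4 ==> 3*z_1 > -13) || store(data, z_2, 4*w + 2)[z_1] >= 1 || 2*store(data, z_2, 4*w + 2)[0] + w >= -16))


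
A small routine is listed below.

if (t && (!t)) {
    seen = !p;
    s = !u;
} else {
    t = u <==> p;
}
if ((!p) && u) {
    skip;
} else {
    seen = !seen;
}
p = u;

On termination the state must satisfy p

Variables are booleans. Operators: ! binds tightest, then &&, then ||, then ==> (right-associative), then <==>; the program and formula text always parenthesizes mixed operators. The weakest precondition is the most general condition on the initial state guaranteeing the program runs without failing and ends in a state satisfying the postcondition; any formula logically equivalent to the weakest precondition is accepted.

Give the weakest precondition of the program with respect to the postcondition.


Working backward. After the program, p must hold.
Before p := u: u
Then branch requires u; else branch requires u.
Before the if: (((!p) && u) ==> u) && ((!((!p) && u)) ==> u)
Then branch requires (((!p) && u) ==> u) && ((!((!p) && u)) ==> u); else branch requires (((!p) && u) ==> u) && ((!((!p) && u)) ==> u).
Before the if: (((!p) && u) ==> u) && ((!((!p) && u)) ==> u)
Answer: WP = (((!p) && u) ==> u) && ((!((!p) && u)) ==> u)


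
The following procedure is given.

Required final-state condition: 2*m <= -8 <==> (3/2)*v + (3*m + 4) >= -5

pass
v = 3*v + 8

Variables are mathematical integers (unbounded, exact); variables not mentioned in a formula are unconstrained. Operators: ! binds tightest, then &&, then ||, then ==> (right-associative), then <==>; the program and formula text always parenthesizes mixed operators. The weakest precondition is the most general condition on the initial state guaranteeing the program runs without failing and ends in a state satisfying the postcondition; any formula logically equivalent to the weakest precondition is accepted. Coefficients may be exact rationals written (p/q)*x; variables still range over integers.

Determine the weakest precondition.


Working backward. After the program, the postcondition 2*m <= -8 <==> (3/2)*v + (3*m + 4) >= -5 must hold; in canonical form it is 2*m <= -8 <==> 3*m + (3/2)*v >= -9.
Before v := 3*v + 8: 2*m <= -8 <==> 3*m + (9/2)*v >= -21
Before skip: 2*m <= -8 <==> 3*m + (9/2)*v >= -21
Answer: WP = 2*m <= -8 <==> 3*m + (9/2)*v >= -21


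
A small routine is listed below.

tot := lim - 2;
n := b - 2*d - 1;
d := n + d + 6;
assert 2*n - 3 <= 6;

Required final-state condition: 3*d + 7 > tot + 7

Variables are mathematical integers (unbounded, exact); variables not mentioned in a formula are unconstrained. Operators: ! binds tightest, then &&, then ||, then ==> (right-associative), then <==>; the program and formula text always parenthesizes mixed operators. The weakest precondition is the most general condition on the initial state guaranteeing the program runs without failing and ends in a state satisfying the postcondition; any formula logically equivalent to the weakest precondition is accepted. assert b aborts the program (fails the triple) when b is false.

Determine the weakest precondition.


Working backward. After the program, the postcondition 3*d + 7 > tot + 7 must hold; in canonical form it is 3*d > tot.
Before assert 2*n - 3 <= 6: 2*n <= 9 && 3*d > tot
Before d := n + d + 6: 2*n <= 9 && 3*d + 3*n > tot - 18
Before n := b - 2*d - 1: 2*b <= 4*d + 11 && 3*b > 3*d + tot - 15
Before tot := lim - 2: 2*b <= 4*d + 11 && 3*b > 3*d + lim - 17
Answer: WP = 2*b <= 4*d + 11 && 3*b > 3*d + lim - 17


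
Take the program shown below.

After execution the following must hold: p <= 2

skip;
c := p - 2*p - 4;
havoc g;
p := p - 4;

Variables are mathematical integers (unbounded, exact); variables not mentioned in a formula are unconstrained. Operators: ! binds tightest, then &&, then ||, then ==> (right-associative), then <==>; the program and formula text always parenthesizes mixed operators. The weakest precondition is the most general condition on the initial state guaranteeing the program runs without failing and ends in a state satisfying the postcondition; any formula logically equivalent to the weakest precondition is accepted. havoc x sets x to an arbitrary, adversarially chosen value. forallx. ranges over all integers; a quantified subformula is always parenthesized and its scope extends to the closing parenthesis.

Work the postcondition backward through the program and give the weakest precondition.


Working backward. After the program, p <= 2 must hold.
Before p := p - 4: p <= 6
Before havoc g: p <= 6
Before c := p - 2*p - 4: p <= 6
Before skip: p <= 6
Answer: WP = p <= 6


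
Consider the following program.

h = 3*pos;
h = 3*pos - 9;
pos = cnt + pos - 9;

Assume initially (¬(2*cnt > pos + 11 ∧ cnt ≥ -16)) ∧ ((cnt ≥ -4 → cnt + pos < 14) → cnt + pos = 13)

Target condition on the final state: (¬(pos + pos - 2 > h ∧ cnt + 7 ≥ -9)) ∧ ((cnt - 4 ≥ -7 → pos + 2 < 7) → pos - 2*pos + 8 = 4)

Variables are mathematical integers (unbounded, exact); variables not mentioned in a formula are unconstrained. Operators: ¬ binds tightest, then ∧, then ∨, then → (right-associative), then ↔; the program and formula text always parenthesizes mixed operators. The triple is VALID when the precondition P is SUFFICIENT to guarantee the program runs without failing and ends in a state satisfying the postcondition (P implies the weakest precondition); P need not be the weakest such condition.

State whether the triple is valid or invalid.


Working backward. After the program, the postcondition (¬(pos + pos - 2 > h ∧ cnt + 7 ≥ -9)) ∧ ((cnt - 4 ≥ -7 → pos + 2 < 7) → pos - 2*pos + 8 = 4) must hold; in canonical form it is (¬(2*pos > h + 2 ∧ cnt ≥ -16)) ∧ ((cnt ≥ -3 → pos < 5) → pos = 4).
Before pos := cnt + pos - 9: (¬(2*cnt + 2*pos > h + 20 ∧ cnt ≥ -16)) ∧ ((cnt ≥ -3 → cnt + pos < 14) → cnt + pos = 13)
Before h := 3*pos - 9: (¬(2*cnt > pos + 11 ∧ cnt ≥ -16)) ∧ ((cnt ≥ -3 → cnt + pos < 14) → cnt + pos = 13)
Before h := 3*pos: (¬(2*cnt > pos + 11 ∧ cnt ≥ -16)) ∧ ((cnt ≥ -3 → cnt + pos < 14) → cnt + pos = 13)
The weakest precondition is (¬(2*cnt > pos + 11 ∧ cnt ≥ -16)) ∧ ((cnt ≥ -3 → cnt + pos < 14) → cnt + pos = 13).
Check whether (¬(2*cnt > pos + 11 ∧ cnt ≥ -16)) ∧ ((cnt ≥ -4 → cnt + pos < 14) → cnt + pos = 13) implies it.
Countermodel: at the initial state cnt = -4, pos = 18, the precondition holds but the weakest precondition fails.
Answer: invalid


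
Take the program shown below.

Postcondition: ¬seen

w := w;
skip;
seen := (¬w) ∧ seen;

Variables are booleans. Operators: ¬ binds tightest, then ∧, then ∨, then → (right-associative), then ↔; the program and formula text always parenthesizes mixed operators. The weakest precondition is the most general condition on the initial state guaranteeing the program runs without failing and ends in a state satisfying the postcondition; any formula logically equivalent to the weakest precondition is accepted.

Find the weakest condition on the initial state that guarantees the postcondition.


Working backward. After the program, ¬seen must hold.
Before seen := (¬w) ∧ seen: ¬((¬w) ∧ seen)
Before skip: ¬((¬w) ∧ seen)
Before w := w: ¬((¬w) ∧ seen)
Answer: WP = ¬((¬w) ∧ seen)


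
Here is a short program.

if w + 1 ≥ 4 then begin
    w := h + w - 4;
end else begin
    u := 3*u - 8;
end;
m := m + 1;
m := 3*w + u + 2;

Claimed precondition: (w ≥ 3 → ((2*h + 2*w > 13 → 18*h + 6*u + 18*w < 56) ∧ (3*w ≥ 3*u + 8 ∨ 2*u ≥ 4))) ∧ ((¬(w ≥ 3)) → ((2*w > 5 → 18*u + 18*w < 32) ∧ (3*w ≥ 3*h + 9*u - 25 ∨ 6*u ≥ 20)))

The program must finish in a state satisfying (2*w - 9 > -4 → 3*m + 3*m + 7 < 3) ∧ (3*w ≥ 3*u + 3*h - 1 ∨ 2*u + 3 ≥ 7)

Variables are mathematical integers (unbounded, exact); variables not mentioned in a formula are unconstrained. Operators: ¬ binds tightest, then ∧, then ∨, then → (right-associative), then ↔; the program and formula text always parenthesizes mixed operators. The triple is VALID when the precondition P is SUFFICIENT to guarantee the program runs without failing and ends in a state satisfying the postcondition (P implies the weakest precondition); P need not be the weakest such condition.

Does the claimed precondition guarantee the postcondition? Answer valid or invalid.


Working backward. After the program, the postcondition (2*w - 9 > -4 → 3*m + 3*m + 7 < 3) ∧ (3*w ≥ 3*u + 3*h - 1 ∨ 2*u + 3 ≥ 7) must hold; in canonical form it is (2*w > 5 → 6*m < -4) ∧ (3*w ≥ 3*h + 3*u - 1 ∨ 2*u ≥ 4).
Before m := 3*w + u + 2: (2*w > 5 → 6*u + 18*w < -16) ∧ (3*w ≥ 3*h + 3*u - 1 ∨ 2*u ≥ 4)
Before m := m + 1: (2*w > 5 → 6*u + 18*w < -16) ∧ (3*w ≥ 3*h + 3*u - 1 ∨ 2*u ≥ 4)
Then branch requires (2*h + 2*w > 13 → 18*h + 6*u + 18*w < 56) ∧ (3*w ≥ 3*u + 11 ∨ 2*u ≥ 4); else branch requires (2*w > 5 → 18*u + 18*w < 32) ∧ (3*w ≥ 3*h + 9*u - 25 ∨ 6*u ≥ 20).
Before the if: (w ≥ 3 → ((2*h + 2*w > 13 → 18*h + 6*u + 18*w < 56) ∧ (3*w ≥ 3*u + 11 ∨ 2*u ≥ 4))) ∧ ((¬(w ≥ 3)) → ((2*w > 5 → 18*u + 18*w < 32) ∧ (3*w ≥ 3*h + 9*u - 25 ∨ 6*u ≥ 20)))
The weakest precondition is (w ≥ 3 → ((2*h + 2*w > 13 → 18*h + 6*u + 18*w < 56) ∧ (3*w ≥ 3*u + 11 ∨ 2*u ≥ 4))) ∧ ((¬(w ≥ 3)) → ((2*w > 5 → 18*u + 18*w < 32) ∧ (3*w ≥ 3*h + 9*u - 25 ∨ 6*u ≥ 20))).
Check whether (w ≥ 3 → ((2*h + 2*w > 13 → 18*h + 6*u + 18*w < 56) ∧ (3*w ≥ 3*u + 8 ∨ 2*u ≥ 4))) ∧ ((¬(w ≥ 3)) → ((2*w > 5 → 18*u + 18*w < 32) ∧ (3*w ≥ 3*h + 9*u - 25 ∨ 6*u ≥ 20))) implies it.
Countermodel: at the initial state h = 0, u = 0, w = 3, the precondition holds but the weakest precondition fails.
Answer: invalid


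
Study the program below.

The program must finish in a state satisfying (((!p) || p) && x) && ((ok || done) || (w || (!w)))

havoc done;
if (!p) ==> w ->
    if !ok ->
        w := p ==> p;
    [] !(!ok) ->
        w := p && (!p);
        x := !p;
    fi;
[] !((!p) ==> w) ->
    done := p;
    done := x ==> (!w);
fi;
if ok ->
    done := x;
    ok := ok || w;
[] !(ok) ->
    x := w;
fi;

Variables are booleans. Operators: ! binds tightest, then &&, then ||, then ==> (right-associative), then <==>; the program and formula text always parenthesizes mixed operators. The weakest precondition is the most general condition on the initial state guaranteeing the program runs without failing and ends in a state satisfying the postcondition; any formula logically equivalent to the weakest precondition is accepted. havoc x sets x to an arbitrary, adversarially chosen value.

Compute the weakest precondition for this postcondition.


Working backward. After the program, the postcondition (((!p) || p) && x) && ((ok || done) || (w || (!w))) must hold; in canonical form it is x.
Then branch requires x; else branch requires w.
Before the if: (ok ==> x) && ((!ok) ==> w)
Then branch requires ((!ok) ==> (ok ==> x)) && (ok ==> ((ok ==> (!p)) && ok)); else branch requires (ok ==> x) && ((!ok) ==> w).
Before the if: (((!p) ==> w) ==> (((!ok) ==> (ok ==> x)) && (ok ==> ((ok ==> (!p)) && ok)))) && ((!((!p) ==> w)) ==> ((ok ==> x) && ((!ok) ==> w)))
Before havoc done: (((!p) ==> w) ==> (((!ok) ==> (ok ==> x)) && (ok ==> ((ok ==> (!p)) && ok)))) && ((!((!p) ==> w)) ==> ((ok ==> x) && ((!ok) ==> w)))
Answer: WP = (((!p) ==> w) ==> (((!ok) ==> (ok ==> x)) && (ok ==> ((ok ==> (!p)) && ok)))) && ((!((!p) ==> w)) ==> ((ok ==> x) && ((!ok) ==> w)))


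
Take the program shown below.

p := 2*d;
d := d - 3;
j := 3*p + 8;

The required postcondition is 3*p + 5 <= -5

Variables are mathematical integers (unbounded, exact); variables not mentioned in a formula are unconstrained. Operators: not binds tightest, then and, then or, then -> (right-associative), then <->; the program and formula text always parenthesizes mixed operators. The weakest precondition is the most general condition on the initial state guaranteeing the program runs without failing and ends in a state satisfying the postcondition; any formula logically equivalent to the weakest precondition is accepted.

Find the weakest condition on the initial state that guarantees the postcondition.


Working backward. After the program, the postcondition 3*p + 5 <= -5 must hold; in canonical form it is 3*p <= -10.
Before j := 3*p + 8: 3*p <= -10
Before d := d - 3: 3*p <= -10
Before p := 2*d: 6*d <= -10
Answer: WP = 6*d <= -10


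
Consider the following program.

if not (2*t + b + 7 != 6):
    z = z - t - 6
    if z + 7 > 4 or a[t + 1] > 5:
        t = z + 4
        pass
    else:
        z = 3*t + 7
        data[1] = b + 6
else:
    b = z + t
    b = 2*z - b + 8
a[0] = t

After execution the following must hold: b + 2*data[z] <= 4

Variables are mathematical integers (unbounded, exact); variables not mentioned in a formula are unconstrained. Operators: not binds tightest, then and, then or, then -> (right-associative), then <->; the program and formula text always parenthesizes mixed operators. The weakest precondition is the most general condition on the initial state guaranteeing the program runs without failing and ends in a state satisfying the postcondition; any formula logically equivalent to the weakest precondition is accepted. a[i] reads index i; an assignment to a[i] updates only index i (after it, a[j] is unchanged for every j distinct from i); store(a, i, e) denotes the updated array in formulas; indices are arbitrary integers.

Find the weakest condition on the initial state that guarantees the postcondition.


Working backward. After the program, the postcondition b + 2*data[z] <= 4 must hold; in canonical form it is 2*data[z] + b <= 4.
Before a[0] := t: 2*data[z] + b <= 4
Then branch requires ((z > t + 3 or a[t + 1] > 5) -> 2*data[-t + z - 6] + b <= 4) and ((not (z > t + 3 or a[t + 1] > 5)) -> 2*store(data, 1, b + 6)[3*t + 7] + b <= 4); else branch requires 2*data[z] + z <= t - 4.
Before the if: ((not (b + 2*t != -1)) -> (((z > t + 3 or a[t + 1] > 5) -> 2*data[-t + z - 6] + b <= 4) and ((not (z > t + 3 or a[t + 1] > 5)) -> 2*store(data, 1, b + 6)[3*t + 7] + b <= 4))) and (b + 2*t != -1 -> 2*data[z] + z <= t - 4)
Answer: WP = ((not (b + 2*t != -1)) -> (((z > t + 3 or a[t + 1] > 5) -> 2*data[-t + z - 6] + b <= 4) and ((not (z > t + 3 or a[t + 1] > 5)) -> 2*store(data, 1, b + 6)[3*t + 7] + b <= 4))) and (b + 2*t != -1 -> 2*data[z] + z <= t - 4)


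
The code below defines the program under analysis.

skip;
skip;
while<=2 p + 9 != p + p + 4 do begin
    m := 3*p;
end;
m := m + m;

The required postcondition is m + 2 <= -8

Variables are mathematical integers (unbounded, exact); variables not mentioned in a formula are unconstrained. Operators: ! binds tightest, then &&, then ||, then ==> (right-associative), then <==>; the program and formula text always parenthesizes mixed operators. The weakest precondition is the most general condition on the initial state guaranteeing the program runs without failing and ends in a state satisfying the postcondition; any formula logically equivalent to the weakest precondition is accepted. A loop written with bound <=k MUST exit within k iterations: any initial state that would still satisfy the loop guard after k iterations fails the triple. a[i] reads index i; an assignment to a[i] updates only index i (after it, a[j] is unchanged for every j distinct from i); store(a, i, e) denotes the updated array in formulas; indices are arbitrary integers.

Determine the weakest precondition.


Working backward. After the program, the postcondition m + 2 <= -8 must hold; in canonical form it is m <= -10.
Before m := m + m: 2*m <= -10
Before the loop (bound <=2), unroll the exhaustion recursion (WP_0 = exit-now case; WP_j = one more guarded iteration, up to j = 2):
  WP_0: (!(p != 5)) && 2*m <= -10
  WP_1: (p != 5 ==> ((!(p != 5)) && 6*p <= -10)) && ((!(p != 5)) ==> 2*m <= -10)
  WP_2: (p != 5 ==> ((p != 5 ==> ((!(p != 5)) && 6*p <= -10)) && ((!(p != 5)) ==> 6*p <= -10))) && ((!(p != 5)) ==> 2*m <= -10)
So before the loop: (p != 5 ==> ((p != 5 ==> ((!(p != 5)) && 6*p <= -10)) && ((!(p != 5)) ==> 6*p <= -10))) && ((!(p != 5)) ==> 2*m <= -10)
Before skip: (p != 5 ==> ((p != 5 ==> ((!(p != 5)) && 6*p <= -10)) && ((!(p != 5)) ==> 6*p <= -10))) && ((!(p != 5)) ==> 2*m <= -10)
Before skip: (p != 5 ==> ((p != 5 ==> ((!(p != 5)) && 6*p <= -10)) && ((!(p != 5)) ==> 6*p <= -10))) && ((!(p != 5)) ==> 2*m <= -10)
Answer: WP = (p != 5 ==> ((p != 5 ==> ((!(p != 5)) && 6*p <= -10)) && ((!(p != 5)) ==> 6*p <= -10))) && ((!(p != 5)) ==> 2*m <= -10)


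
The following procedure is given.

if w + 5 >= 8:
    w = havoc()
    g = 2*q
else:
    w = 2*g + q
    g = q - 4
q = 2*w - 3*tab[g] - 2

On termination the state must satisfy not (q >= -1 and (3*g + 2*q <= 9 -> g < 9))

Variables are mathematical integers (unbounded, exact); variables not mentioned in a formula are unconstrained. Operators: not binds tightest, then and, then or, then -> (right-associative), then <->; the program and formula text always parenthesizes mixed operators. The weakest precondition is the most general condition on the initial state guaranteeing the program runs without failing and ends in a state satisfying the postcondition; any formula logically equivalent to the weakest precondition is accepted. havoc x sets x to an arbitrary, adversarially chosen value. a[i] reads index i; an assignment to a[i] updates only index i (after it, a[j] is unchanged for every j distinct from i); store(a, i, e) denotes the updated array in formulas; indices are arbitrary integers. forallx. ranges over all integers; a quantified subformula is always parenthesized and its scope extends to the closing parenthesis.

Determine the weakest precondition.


Working backward. After the program, not (q >= -1 and (3*g + 2*q <= 9 -> g < 9)) must hold.
Before q := 2*w - 3*tab[g] - 2: not (2*w >= 3*tab[g] + 1 and (3*g + 4*w <= 6*tab[g] + 13 -> g < 9))
Then branch requires forall w_1. (not (2*w_1 >= 3*tab[2*q] + 1 and (6*q + 4*w_1 <= 6*tab[2*q] + 13 -> 2*q < 9))); else branch requires not (4*g + 2*q >= 3*tab[q - 4] + 1 and (8*g + 7*q <= 6*tab[q - 4] + 25 -> q < 13)).
Before the if: (w >= 3 -> (forall w_1. (not (2*w_1 >= 3*tab[2*q] + 1 and (6*q + 4*w_1 <= 6*tab[2*q] + 13 -> 2*q < 9))))) and ((not (w >= 3)) -> (not (4*g + 2*q >= 3*tab[q - 4] + 1 and (8*g + 7*q <= 6*tab[q - 4] + 25 -> q < 13))))
Answer: WP = (w >= 3 -> (forall w_1. (not (2*w_1 >= 3*tab[2*q] + 1 and (6*q + 4*w_1 <= 6*tab[2*q] + 13 -> 2*q < 9))))) and ((not (w >= 3)) -> (not (4*g + 2*q >= 3*tab[q - 4] + 1 and (8*g + 7*q <= 6*tab[q - 4] + 25 -> q < 13))))


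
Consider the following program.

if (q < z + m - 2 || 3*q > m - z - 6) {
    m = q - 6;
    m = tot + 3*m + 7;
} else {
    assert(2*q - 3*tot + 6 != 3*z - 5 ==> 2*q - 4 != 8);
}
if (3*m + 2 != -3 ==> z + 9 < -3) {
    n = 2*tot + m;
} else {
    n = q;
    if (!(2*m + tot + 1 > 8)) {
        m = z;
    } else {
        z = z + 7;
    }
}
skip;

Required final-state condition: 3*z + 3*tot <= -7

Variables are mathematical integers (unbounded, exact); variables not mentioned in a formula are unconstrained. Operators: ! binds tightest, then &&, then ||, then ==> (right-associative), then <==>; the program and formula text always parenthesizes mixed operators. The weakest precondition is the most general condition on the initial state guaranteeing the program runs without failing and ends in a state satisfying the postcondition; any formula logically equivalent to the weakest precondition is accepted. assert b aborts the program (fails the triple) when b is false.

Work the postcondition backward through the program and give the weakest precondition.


Working backward. After the program, the postcondition 3*z + 3*tot <= -7 must hold; in canonical form it is 3*tot + 3*z <= -7.
Before skip: 3*tot + 3*z <= -7
Then branch requires 3*tot + 3*z <= -7; else branch requires ((!(2*m + tot > 7)) ==> 3*tot + 3*z <= -7) && (2*m + tot > 7 ==> 3*tot + 3*z <= -28).
Before the if: ((3*m != -5 ==> z < -12) ==> 3*tot + 3*z <= -7) && ((!(3*m != -5 ==> z < -12)) ==> (((!(2*m + tot > 7)) ==> 3*tot + 3*z <= -7) && (2*m + tot > 7 ==> 3*tot + 3*z <= -28)))
Then branch requires ((9*q + 3*tot != 28 ==> z < -12) ==> 3*tot + 3*z <= -7) && ((!(9*q + 3*tot != 28 ==> z < -12)) ==> (((!(6*q + 3*tot > 29)) ==> 3*tot + 3*z <= -7) && (6*q + 3*tot > 29 ==> 3*tot + 3*z <= -28))); else branch requires (2*q != 3*tot + 3*z - 11 ==> 2*q != 12) && ((3*m != -5 ==> z < -12) ==> 3*tot + 3*z <= -7) && ((!(3*m != -5 ==> z < -12)) ==> (((!(2*m + tot > 7)) ==> 3*tot + 3*z <= -7) && (2*m + tot > 7 ==> 3*tot + 3*z <= -28))).
Before the if: ((q < m + z - 2 || 3*q + z > m - 6) ==> (((9*q + 3*tot != 28 ==> z < -12) ==> 3*tot + 3*z <= -7) && ((!(9*q + 3*tot != 28 ==> z < -12)) ==> (((!(6*q + 3*tot > 29)) ==> 3*tot + 3*z <= -7) && (6*q + 3*tot > 29 ==> 3*tot + 3*z <= -28))))) && ((!(q < m + z - 2 || 3*q + z > m - 6)) ==> ((2*q != 3*tot + 3*z - 11 ==> 2*q != 12) && ((3*m != -5 ==> z < -12) ==> 3*tot + 3*z <= -7) && ((!(3*m != -5 ==> z < -12)) ==> (((!(2*m + tot > 7)) ==> 3*tot + 3*z <= -7) && (2*m + tot > 7 ==> 3*tot + 3*z <= -28)))))
Answer: WP = ((q < m + z - 2 || 3*q + z > m - 6) ==> (((9*q + 3*tot != 28 ==> z < -12) ==> 3*tot + 3*z <= -7) && ((!(9*q + 3*tot != 28 ==> z < -12)) ==> (((!(6*q + 3*tot > 29)) ==> 3*tot + 3*z <= -7) && (6*q + 3*tot > 29 ==> 3*tot + 3*z <= -28))))) && ((!(q < m + z - 2 || 3*q + z > m - 6)) ==> ((2*q != 3*tot + 3*z - 11 ==> 2*q != 12) && ((3*m != -5 ==> z < -12) ==> 3*tot + 3*z <= -7) && ((!(3*m != -5 ==> z < -12)) ==> (((!(2*m + tot > 7)) ==> 3*tot + 3*z <= -7) && (2*m + tot > 7 ==> 3*tot + 3*z <= -28)))))


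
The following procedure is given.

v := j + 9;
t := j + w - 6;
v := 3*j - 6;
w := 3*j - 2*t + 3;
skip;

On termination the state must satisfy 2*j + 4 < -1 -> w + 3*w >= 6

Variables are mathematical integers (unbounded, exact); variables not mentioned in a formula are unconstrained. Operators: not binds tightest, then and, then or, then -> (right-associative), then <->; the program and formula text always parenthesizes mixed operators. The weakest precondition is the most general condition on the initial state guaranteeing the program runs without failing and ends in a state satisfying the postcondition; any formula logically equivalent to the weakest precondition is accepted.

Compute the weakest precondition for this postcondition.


Working backward. After the program, the postcondition 2*j + 4 < -1 -> w + 3*w >= 6 must hold; in canonical form it is 2*j < -5 -> 4*w >= 6.
Before skip: 2*j < -5 -> 4*w >= 6
Before w := 3*j - 2*t + 3: 2*j < -5 -> 12*j >= 8*t - 6
Before v := 3*j - 6: 2*j < -5 -> 12*j >= 8*t - 6
Before t := j + w - 6: 2*j < -5 -> 4*j >= 8*w - 54
Before v := j + 9: 2*j < -5 -> 4*j >= 8*w - 54
Answer: WP = 2*j < -5 -> 4*j >= 8*w - 54


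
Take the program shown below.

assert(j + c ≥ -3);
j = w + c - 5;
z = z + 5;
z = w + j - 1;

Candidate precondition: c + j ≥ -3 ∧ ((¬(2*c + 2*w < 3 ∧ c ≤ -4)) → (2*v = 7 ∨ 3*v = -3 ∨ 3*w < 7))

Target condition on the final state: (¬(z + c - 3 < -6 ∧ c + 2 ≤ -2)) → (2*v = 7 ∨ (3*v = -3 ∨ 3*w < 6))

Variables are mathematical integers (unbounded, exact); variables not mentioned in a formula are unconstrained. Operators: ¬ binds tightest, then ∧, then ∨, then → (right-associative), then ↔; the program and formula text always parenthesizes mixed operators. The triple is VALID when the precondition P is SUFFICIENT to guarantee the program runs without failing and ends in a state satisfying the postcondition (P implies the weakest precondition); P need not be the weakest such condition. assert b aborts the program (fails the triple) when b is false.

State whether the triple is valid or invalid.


Working backward. After the program, the postcondition (¬(z + c - 3 < -6 ∧ c + 2 ≤ -2)) → (2*v = 7 ∨ (3*v = -3 ∨ 3*w < 6)) must hold; in canonical form it is (¬(c + z < -3 ∧ c ≤ -4)) → (2*v = 7 ∨ 3*v = -3 ∨ 3*w < 6).
Before z := w + j - 1: (¬(c + j + w < -2 ∧ c ≤ -4)) → (2*v = 7 ∨ 3*v = -3 ∨ 3*w < 6)
Before z := z + 5: (¬(c + j + w < -2 ∧ c ≤ -4)) → (2*v = 7 ∨ 3*v = -3 ∨ 3*w < 6)
Before j := w + c - 5: (¬(2*c + 2*w < 3 ∧ c ≤ -4)) → (2*v = 7 ∨ 3*v = -3 ∨ 3*w < 6)
Before assert j + c ≥ -3: c + j ≥ -3 ∧ ((¬(2*c + 2*w < 3 ∧ c ≤ -4)) → (2*v = 7 ∨ 3*v = -3 ∨ 3*w < 6))
The weakest precondition is c + j ≥ -3 ∧ ((¬(2*c + 2*w < 3 ∧ c ≤ -4)) → (2*v = 7 ∨ 3*v = -3 ∨ 3*w < 6)).
Check whether c + j ≥ -3 ∧ ((¬(2*c + 2*w < 3 ∧ c ≤ -4)) → (2*v = 7 ∨ 3*v = -3 ∨ 3*w < 7)) implies it.
Countermodel: at the initial state c = -1, j = -2, v = 0, w = 2, the precondition holds but the weakest precondition fails.
Answer: invalid


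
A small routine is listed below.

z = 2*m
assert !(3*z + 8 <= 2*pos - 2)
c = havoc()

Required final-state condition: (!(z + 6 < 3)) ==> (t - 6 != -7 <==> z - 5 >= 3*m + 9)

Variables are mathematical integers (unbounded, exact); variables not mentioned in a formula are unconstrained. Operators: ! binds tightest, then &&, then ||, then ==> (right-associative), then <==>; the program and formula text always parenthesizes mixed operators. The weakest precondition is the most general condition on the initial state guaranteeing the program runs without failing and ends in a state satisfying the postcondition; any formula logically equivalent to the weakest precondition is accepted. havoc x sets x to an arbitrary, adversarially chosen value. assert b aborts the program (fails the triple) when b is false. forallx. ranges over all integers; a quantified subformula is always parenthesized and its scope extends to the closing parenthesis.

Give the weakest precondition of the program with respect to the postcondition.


Working backward. After the program, the postcondition (!(z + 6 < 3)) ==> (t - 6 != -7 <==> z - 5 >= 3*m + 9) must hold; in canonical form it is (!(z < -3)) ==> (t != -1 <==> z >= 3*m + 14).
Before havoc c: (!(z < -3)) ==> (t != -1 <==> z >= 3*m + 14)
Before assert !(3*z + 8 <= 2*pos - 2): (!(3*z <= 2*pos - 10)) && ((!(z < -3)) ==> (t != -1 <==> z >= 3*m + 14))
Before z := 2*m: (!(6*m <= 2*pos - 10)) && ((!(2*m < -3)) ==> (t != -1 <==> m <= -14))
Answer: WP = (!(6*m <= 2*pos - 10)) && ((!(2*m < -3)) ==> (t != -1 <==> m <= -14))


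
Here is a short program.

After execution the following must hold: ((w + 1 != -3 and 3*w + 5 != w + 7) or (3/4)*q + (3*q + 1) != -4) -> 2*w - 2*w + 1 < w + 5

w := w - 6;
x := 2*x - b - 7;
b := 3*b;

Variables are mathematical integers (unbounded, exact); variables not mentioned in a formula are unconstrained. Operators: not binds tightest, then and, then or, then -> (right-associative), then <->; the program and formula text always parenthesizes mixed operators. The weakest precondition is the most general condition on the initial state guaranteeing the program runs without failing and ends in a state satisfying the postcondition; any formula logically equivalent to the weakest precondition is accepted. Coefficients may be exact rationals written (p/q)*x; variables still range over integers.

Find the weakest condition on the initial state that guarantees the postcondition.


Working backward. After the program, the postcondition ((w + 1 != -3 and 3*w + 5 != w + 7) or (3/4)*q + (3*q + 1) != -4) -> 2*w - 2*w + 1 < w + 5 must hold; in canonical form it is ((w != -4 and 2*w != 2) or (15/4)*q != -5) -> w > -4.
Before b := 3*b: ((w != -4 and 2*w != 2) or (15/4)*q != -5) -> w > -4
Before x := 2*x - b - 7: ((w != -4 and 2*w != 2) or (15/4)*q != -5) -> w > -4
Before w := w - 6: ((w != 2 and 2*w != 14) or (15/4)*q != -5) -> w > 2
Answer: WP = ((w != 2 and 2*w != 14) or (15/4)*q != -5) -> w > 2


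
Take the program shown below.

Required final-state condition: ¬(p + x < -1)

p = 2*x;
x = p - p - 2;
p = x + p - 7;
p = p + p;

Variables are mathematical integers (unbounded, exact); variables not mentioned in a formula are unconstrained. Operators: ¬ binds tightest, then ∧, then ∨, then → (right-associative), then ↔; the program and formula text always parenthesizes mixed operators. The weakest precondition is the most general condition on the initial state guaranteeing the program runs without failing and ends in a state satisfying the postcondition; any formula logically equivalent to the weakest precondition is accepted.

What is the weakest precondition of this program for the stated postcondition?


Working backward. After the program, ¬(p + x < -1) must hold.
Before p := p + p: ¬(2*p + x < -1)
Before p := x + p - 7: ¬(2*p + 3*x < 13)
Before x := p - p - 2: ¬(2*p < 19)
Before p := 2*x: ¬(4*x < 19)
Answer: WP = ¬(4*x < 19)


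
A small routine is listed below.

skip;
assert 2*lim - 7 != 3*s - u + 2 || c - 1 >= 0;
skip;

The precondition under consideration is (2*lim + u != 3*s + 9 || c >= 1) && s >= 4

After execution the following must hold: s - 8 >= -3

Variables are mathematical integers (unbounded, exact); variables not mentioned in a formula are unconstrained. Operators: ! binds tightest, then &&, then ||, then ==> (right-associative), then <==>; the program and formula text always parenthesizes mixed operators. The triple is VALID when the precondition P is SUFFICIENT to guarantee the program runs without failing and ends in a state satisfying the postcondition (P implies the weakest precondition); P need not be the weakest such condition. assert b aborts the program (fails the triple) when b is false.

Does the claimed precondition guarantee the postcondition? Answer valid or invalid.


Working backward. After the program, the postcondition s - 8 >= -3 must hold; in canonical form it is s >= 5.
Before skip: s >= 5
Before assert 2*lim - 7 != 3*s - u + 2 || c - 1 >= 0: (2*lim + u != 3*s + 9 || c >= 1) && s >= 5
Before skip: (2*lim + u != 3*s + 9 || c >= 1) && s >= 5
The weakest precondition is (2*lim + u != 3*s + 9 || c >= 1) && s >= 5.
Check whether (2*lim + u != 3*s + 9 || c >= 1) && s >= 4 implies it.
Countermodel: at the initial state c = 0, lim = 0, s = 4, u = 22, the precondition holds but the weakest precondition fails.
Answer: invalid


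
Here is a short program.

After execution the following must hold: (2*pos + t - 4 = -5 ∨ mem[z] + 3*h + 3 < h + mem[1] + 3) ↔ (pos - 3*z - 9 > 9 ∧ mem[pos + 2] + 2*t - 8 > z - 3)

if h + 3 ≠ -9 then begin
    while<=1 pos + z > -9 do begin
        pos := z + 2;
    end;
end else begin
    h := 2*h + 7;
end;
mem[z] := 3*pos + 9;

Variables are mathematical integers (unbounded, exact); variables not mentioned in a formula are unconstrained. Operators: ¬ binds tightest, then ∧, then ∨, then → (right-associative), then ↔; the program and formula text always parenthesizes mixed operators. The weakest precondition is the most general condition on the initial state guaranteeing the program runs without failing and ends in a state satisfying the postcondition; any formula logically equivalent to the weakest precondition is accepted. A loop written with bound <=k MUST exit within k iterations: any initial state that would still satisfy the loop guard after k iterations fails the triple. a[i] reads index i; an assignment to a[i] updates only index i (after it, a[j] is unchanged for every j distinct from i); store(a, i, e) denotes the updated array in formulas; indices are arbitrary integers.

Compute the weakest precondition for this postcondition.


Working backward. After the program, the postcondition (2*pos + t - 4 = -5 ∨ mem[z] + 3*h + 3 < h + mem[1] + 3) ↔ (pos - 3*z - 9 > 9 ∧ mem[pos + 2] + 2*t - 8 > z - 3) must hold; in canonical form it is (2*pos + t = -1 ∨ mem[z] + 2*h < mem[1]) ↔ (pos > 3*z + 18 ∧ mem[pos + 2] + 2*t > z + 5).
Before mem[z] := 3*pos + 9: (2*pos + t = -1 ∨ store(mem, z, 3*pos + 9)[z] + 2*h < store(mem, z, 3*pos + 9)[1]) ↔ (pos > 3*z + 18 ∧ store(mem, z, 3*pos + 9)[pos + 2] + 2*t > z + 5)
Then branch requires (pos + z > -9 → ((¬(2*z > -11)) ∧ ((t + 2*z = -5 ∨ store(mem, z, 3*z + 15)[z] + 2*h < store(mem, z, 3*z + 15)[1]) ↔ (2*z < -16 ∧ store(mem, z, 3*z + 15)[z + 4] + 2*t > z + 5)))) ∧ ((¬(pos + z > -9)) → ((2*pos + t = -1 ∨ store(mem, z, 3*pos + 9)[z] + 2*h < store(mem, z, 3*pos + 9)[1]) ↔ (pos > 3*z + 18 ∧ store(mem, z, 3*pos + 9)[pos + 2] + 2*t > z + 5))); else branch requires (2*pos + t = -1 ∨ store(mem, z, 3*pos + 9)[z] + 4*h < store(mem, z, 3*pos + 9)[1] - 14) ↔ (pos > 3*z + 18 ∧ store(mem, z, 3*pos + 9)[pos + 2] + 2*t > z + 5).
Before the if: (h ≠ -12 → ((pos + z > -9 → ((¬(2*z > -11)) ∧ ((t + 2*z = -5 ∨ store(mem, z, 3*z + 15)[z] + 2*h < store(mem, z, 3*z + 15)[1]) ↔ (2*z < -16 ∧ store(mem, z, 3*z + 15)[z + 4] + 2*t > z + 5)))) ∧ ((¬(pos + z > -9)) → ((2*pos + t = -1 ∨ store(mem, z, 3*pos + 9)[z] + 2*h < store(mem, z, 3*pos + 9)[1]) ↔ (pos > 3*z + 18 ∧ store(mem, z, 3*pos + 9)[pos + 2] + 2*t > z + 5))))) ∧ ((¬(h ≠ -12)) → ((2*pos + t = -1 ∨ store(mem, z, 3*pos + 9)[z] + 4*h < store(mem, z, 3*pos + 9)[1] - 14) ↔ (pos > 3*z + 18 ∧ store(mem, z, 3*pos + 9)[pos + 2] + 2*t > z + 5)))
Answer: WP = (h ≠ -12 → ((pos + z > -9 → ((¬(2*z > -11)) ∧ ((t + 2*z = -5 ∨ store(mem, z, 3*z + 15)[z] + 2*h < store(mem, z, 3*z + 15)[1]) ↔ (2*z < -16 ∧ store(mem, z, 3*z + 15)[z + 4] + 2*t > z + 5)))) ∧ ((¬(pos + z > -9)) → ((2*pos + t = -1 ∨ store(mem, z, 3*pos + 9)[z] + 2*h < store(mem, z, 3*pos + 9)[1]) ↔ (pos > 3*z + 18 ∧ store(mem, z, 3*pos + 9)[pos + 2] + 2*t > z + 5))))) ∧ ((¬(h ≠ -12)) → ((2*pos + t = -1 ∨ store(mem, z, 3*pos + 9)[z] + 4*h < store(mem, z, 3*pos + 9)[1] - 14) ↔ (pos > 3*z + 18 ∧ store(mem, z, 3*pos + 9)[pos + 2] + 2*t > z + 5)))


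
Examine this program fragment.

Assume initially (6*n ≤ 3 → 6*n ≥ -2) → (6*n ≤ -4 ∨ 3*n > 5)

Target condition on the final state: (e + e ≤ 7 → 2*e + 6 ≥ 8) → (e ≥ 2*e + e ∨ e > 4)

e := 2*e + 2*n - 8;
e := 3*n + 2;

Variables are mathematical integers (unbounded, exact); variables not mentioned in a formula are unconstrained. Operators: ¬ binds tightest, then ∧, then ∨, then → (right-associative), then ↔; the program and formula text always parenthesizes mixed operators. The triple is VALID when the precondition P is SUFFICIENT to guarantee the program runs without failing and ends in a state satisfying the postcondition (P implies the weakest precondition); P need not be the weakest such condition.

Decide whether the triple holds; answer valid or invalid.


Working backward. After the program, the postcondition (e + e ≤ 7 → 2*e + 6 ≥ 8) → (e ≥ 2*e + e ∨ e > 4) must hold; in canonical form it is (2*e ≤ 7 → 2*e ≥ 2) → (2*e ≤ 0 ∨ e > 4).
Before e := 3*n + 2: (6*n ≤ 3 → 6*n ≥ -2) → (6*n ≤ -4 ∨ 3*n > 2)
Before e := 2*e + 2*n - 8: (6*n ≤ 3 → 6*n ≥ -2) → (6*n ≤ -4 ∨ 3*n > 2)
The weakest precondition is (6*n ≤ 3 → 6*n ≥ -2) → (6*n ≤ -4 ∨ 3*n > 2).
Check whether (6*n ≤ 3 → 6*n ≥ -2) → (6*n ≤ -4 ∨ 3*n > 5) implies it.
Every state satisfying the precondition satisfies the weakest precondition: the implication holds.
Answer: valid
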